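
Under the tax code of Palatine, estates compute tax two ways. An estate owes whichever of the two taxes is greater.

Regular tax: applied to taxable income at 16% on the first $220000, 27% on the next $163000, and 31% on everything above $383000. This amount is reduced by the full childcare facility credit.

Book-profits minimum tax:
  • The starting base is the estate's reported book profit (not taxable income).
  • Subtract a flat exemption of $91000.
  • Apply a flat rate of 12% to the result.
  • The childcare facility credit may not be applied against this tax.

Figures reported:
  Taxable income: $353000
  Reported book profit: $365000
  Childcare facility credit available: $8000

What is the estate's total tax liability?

$63110

Book-profits minimum tax:
  Base (reported book profit): $365000
  Less exemption $91000 → base $274000
  $274000 × 12% = $32880

Regular tax:
  $220000 × 16% = $35200
  $133000 × 27% = $35910
  → $71110
  Less childcare facility credit $8000 → $63110

$63110 > $32880, so the regular tax governs.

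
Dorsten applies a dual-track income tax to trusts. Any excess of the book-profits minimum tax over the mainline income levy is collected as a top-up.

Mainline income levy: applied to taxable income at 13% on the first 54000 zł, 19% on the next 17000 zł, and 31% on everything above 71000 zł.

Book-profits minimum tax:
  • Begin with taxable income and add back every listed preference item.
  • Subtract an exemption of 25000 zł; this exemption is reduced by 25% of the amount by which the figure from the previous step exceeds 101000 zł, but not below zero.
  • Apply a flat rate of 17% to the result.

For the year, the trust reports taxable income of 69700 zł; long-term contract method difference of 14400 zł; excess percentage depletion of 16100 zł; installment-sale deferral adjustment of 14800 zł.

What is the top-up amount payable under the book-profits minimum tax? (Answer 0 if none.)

Book-profits minimum tax:
  Adjusted income: 69700 zł + 14400 zł + 16100 zł + 14800 zł = 115000 zł
  Exemption: 25000 zł − 25% × (115000 zł − 101000 zł) = 25000 zł − 3500 zł = 21500 zł
  Base: 115000 zł − 21500 zł = 93500 zł
  93500 zł × 17% = 15895 zł

Mainline income levy:
  54000 zł × 13% = 7020 zł
  15700 zł × 19% = 2983 zł
  → 10003 zł

Excess of book-profits minimum tax over mainline income levy: 15895 zł − 10003 zł = 5892 zł.

5892 zł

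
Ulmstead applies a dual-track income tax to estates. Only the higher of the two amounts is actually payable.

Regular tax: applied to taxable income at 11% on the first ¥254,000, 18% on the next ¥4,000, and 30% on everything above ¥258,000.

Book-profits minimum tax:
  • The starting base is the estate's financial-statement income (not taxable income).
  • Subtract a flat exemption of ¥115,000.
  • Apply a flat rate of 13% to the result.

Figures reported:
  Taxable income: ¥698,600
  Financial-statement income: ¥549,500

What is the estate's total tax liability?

¥160,840

Regular tax:
  ¥254,000 × 11% = ¥27,940
  ¥4,000 × 18% = ¥720
  ¥440,600 × 30% = ¥132,180
  → ¥160,840

Book-profits minimum tax:
  Base (financial-statement income): ¥549,500
  Less exemption ¥115,000 → base ¥434,500
  ¥434,500 × 13% = ¥56,485

¥160,840 > ¥56,485, so the regular tax governs.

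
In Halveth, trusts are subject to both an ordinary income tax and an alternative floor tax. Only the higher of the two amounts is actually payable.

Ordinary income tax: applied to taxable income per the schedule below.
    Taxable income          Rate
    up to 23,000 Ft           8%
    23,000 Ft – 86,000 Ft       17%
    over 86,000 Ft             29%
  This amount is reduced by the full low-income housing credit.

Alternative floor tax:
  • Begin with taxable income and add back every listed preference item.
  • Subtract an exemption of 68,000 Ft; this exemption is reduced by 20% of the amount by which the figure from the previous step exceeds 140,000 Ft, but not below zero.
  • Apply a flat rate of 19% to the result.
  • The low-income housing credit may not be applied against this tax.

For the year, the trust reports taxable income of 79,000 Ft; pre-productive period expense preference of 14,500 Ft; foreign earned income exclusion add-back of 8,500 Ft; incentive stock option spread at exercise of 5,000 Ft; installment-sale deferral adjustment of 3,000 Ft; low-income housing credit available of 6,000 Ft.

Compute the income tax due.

Ordinary income tax:
  23,000 Ft × 8% = 1,840 Ft
  56,000 Ft × 17% = 9,520 Ft
  → 11,360 Ft
  Less low-income housing credit 6,000 Ft → 5,360 Ft

Alternative floor tax:
  Adjusted income: 79,000 Ft + 14,500 Ft + 8,500 Ft + 5,000 Ft + 3,000 Ft = 110,000 Ft
  Exemption: 110,000 Ft ≤ 140,000 Ft, so full 68,000 Ft applies
  Base: 110,000 Ft − 68,000 Ft = 42,000 Ft
  42,000 Ft × 19% = 7,980 Ft

7,980 Ft > 5,360 Ft, so the alternative floor tax is the binding amount.

7,980 Ft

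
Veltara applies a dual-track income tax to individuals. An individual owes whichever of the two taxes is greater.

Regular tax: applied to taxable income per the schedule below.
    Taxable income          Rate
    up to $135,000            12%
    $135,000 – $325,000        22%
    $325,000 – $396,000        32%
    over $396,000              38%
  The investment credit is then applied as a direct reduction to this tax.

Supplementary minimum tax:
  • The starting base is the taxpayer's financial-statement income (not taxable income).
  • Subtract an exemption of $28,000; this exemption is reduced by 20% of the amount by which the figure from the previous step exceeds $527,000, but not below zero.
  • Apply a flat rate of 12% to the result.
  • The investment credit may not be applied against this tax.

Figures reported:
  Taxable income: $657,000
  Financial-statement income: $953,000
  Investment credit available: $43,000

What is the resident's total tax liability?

Supplementary minimum tax:
  Base (financial-statement income): $953,000
  Exemption: 20% × ($953,000 − $527,000) = $85,200 ≥ $28,000, so the exemption is fully phased out
  Base: $953,000 − $0 = $953,000
  $953,000 × 12% = $114,360

Regular tax:
  $135,000 × 12% = $16,200
  $190,000 × 22% = $41,800
  $71,000 × 32% = $22,720
  $261,000 × 38% = $99,180
  → $179,900
  Less investment credit $43,000 → $136,900

$136,900 > $114,360, so the regular tax governs.

$136,900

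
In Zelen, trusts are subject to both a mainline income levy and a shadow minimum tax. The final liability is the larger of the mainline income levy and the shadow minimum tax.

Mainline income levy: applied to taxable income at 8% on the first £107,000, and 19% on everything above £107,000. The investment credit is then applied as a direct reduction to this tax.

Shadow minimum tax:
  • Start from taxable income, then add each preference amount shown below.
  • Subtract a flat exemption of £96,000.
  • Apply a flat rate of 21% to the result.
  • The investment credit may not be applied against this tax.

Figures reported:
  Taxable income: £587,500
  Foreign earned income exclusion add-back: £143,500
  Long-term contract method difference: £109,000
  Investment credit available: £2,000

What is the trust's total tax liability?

£156,240

Mainline income levy:
  £107,000 × 8% = £8,560
  £480,500 × 19% = £91,295
  → £99,855
  Less investment credit £2,000 → £97,855

Shadow minimum tax:
  Adjusted income: £587,500 + £143,500 + £109,000 = £840,000
  Less exemption £96,000 → base £744,000
  £744,000 × 21% = £156,240

£156,240 > £97,855, so the shadow minimum tax is the binding amount.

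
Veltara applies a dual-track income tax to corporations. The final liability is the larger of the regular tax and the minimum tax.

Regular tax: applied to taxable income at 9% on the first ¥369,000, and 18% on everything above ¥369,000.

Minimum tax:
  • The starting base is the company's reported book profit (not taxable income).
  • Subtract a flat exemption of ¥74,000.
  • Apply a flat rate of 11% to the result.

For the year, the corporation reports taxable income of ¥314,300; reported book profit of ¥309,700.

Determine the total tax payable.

¥28,287

Regular tax:
  ¥314,300 × 9% = ¥28,287

Minimum tax:
  Base (reported book profit): ¥309,700
  Less exemption ¥74,000 → base ¥235,700
  ¥235,700 × 11% = ¥25,927

¥28,287 > ¥25,927, so the regular tax governs.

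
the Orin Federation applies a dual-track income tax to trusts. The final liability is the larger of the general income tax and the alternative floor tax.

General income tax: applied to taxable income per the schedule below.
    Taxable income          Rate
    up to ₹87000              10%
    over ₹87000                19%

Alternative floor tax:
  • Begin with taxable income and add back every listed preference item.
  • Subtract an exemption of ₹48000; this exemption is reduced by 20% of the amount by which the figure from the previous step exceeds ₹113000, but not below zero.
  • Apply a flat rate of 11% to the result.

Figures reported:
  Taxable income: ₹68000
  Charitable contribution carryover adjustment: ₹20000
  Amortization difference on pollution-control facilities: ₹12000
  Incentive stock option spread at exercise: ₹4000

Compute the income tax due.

₹6800

Alternative floor tax:
  Adjusted income: ₹68000 + ₹20000 + ₹12000 + ₹4000 = ₹104000
  Exemption: ₹104000 ≤ ₹113000, so full ₹48000 applies
  Base: ₹104000 − ₹48000 = ₹56000
  ₹56000 × 11% = ₹6160

General income tax:
  ₹68000 × 10% = ₹6800

₹6800 > ₹6160, so the general income tax governs.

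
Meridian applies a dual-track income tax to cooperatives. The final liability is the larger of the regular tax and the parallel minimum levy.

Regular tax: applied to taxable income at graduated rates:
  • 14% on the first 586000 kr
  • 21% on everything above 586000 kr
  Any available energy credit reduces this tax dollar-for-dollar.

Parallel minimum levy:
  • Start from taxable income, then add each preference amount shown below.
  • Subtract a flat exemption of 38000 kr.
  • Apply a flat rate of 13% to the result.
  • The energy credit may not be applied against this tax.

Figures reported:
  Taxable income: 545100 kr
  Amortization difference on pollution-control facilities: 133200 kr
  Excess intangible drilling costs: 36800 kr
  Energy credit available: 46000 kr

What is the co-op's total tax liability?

88023 kr

Regular tax:
  545100 kr × 14% = 76314 kr
  Less energy credit 46000 kr → 30314 kr

Parallel minimum levy:
  Adjusted income: 545100 kr + 133200 kr + 36800 kr = 715100 kr
  Less exemption 38000 kr → base 677100 kr
  677100 kr × 13% = 88023 kr

88023 kr > 30314 kr, so the parallel minimum levy is the binding amount.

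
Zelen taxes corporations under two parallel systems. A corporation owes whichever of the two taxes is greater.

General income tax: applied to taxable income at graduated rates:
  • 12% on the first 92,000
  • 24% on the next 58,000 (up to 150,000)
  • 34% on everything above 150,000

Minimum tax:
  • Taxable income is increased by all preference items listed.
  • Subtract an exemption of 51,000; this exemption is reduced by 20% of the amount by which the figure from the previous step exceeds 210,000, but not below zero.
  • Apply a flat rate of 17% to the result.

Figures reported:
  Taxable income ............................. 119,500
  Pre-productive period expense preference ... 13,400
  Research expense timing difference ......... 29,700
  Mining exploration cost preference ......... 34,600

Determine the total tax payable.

General income tax:
  92,000 × 12% = 11,040
  27,500 × 24% = 6,600
  → 17,640

Minimum tax:
  Adjusted income: 119,500 + 13,400 + 29,700 + 34,600 = 197,200
  Exemption: 197,200 ≤ 210,000, so full 51,000 applies
  Base: 197,200 − 51,000 = 146,200
  146,200 × 17% = 24,854

24,854 > 17,640, so the minimum tax is the binding amount.

24,854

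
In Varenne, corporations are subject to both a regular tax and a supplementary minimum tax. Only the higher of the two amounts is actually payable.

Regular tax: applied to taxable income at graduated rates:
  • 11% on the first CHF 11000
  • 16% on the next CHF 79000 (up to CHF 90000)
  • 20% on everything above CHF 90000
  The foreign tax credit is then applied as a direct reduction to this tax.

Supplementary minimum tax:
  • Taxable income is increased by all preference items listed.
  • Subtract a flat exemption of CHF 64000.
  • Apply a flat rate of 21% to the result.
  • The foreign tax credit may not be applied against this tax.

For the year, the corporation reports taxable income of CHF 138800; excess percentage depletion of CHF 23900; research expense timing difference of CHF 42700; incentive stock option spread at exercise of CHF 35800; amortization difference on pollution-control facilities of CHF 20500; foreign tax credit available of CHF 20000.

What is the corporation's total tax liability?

Regular tax:
  CHF 11000 × 11% = CHF 1210
  CHF 79000 × 16% = CHF 12640
  CHF 48800 × 20% = CHF 9760
  → CHF 23610
  Less foreign tax credit CHF 20000 → CHF 3610

Supplementary minimum tax:
  Adjusted income: CHF 138800 + CHF 23900 + CHF 42700 + CHF 35800 + CHF 20500 = CHF 261700
  Less exemption CHF 64000 → base CHF 197700
  CHF 197700 × 21% = CHF 41517

CHF 41517 > CHF 3610, so the supplementary minimum tax is the binding amount.

CHF 41517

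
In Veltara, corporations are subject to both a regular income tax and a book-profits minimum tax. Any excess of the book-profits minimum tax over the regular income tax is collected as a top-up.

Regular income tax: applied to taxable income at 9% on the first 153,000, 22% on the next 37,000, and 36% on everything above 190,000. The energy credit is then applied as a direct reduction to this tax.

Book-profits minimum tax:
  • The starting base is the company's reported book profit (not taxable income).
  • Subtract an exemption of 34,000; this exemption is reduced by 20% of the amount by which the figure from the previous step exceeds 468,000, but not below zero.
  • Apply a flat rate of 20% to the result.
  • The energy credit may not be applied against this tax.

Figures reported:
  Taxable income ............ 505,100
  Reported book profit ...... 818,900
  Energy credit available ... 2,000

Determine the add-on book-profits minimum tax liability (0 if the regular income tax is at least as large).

Regular income tax:
  153,000 × 9% = 13,770
  37,000 × 22% = 8,140
  315,100 × 36% = 113,436
  → 135,346
  Less energy credit 2,000 → 133,346

Book-profits minimum tax:
  Base (reported book profit): 818,900
  Exemption: 20% × (818,900 − 468,000) = 70,180 ≥ 34,000, so the exemption is fully phased out
  Base: 818,900 − 0 = 818,900
  818,900 × 20% = 163,780

Excess of book-profits minimum tax over regular income tax: 163,780 − 133,346 = 30,434.

30,434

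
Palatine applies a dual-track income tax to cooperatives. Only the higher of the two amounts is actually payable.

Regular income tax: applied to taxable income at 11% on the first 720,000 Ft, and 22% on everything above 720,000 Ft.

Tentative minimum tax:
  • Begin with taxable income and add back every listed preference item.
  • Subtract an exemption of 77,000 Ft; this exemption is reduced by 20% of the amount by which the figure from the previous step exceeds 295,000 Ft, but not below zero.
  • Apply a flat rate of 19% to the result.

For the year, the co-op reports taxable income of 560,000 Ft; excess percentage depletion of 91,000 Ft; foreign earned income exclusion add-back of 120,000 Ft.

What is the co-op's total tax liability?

146,490 Ft

Regular income tax:
  560,000 Ft × 11% = 61,600 Ft

Tentative minimum tax:
  Adjusted income: 560,000 Ft + 91,000 Ft + 120,000 Ft = 771,000 Ft
  Exemption: 20% × (771,000 Ft − 295,000 Ft) = 95,200 Ft ≥ 77,000 Ft, so the exemption is fully phased out
  Base: 771,000 Ft − 0 Ft = 771,000 Ft
  771,000 Ft × 19% = 146,490 Ft

146,490 Ft > 61,600 Ft, so the tentative minimum tax is the binding amount.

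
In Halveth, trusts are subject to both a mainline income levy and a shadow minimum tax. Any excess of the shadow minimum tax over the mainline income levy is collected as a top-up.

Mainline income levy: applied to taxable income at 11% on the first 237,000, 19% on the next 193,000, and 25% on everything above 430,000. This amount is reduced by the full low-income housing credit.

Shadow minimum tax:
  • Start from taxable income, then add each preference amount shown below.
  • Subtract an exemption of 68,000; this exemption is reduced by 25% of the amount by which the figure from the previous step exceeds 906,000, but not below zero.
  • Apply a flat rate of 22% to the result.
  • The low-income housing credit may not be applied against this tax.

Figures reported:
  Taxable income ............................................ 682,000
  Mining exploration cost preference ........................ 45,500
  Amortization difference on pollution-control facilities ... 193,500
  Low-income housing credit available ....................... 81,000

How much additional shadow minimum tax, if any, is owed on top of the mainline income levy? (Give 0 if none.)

Mainline income levy:
  237,000 × 11% = 26,070
  193,000 × 19% = 36,670
  252,000 × 25% = 63,000
  → 125,740
  Less low-income housing credit 81,000 → 44,740

Shadow minimum tax:
  Adjusted income: 682,000 + 45,500 + 193,500 = 921,000
  Exemption: 68,000 − 25% × (921,000 − 906,000) = 68,000 − 3,750 = 64,250
  Base: 921,000 − 64,250 = 856,750
  856,750 × 22% = 188,485

Excess of shadow minimum tax over mainline income levy: 188,485 − 44,740 = 143,745.

143,745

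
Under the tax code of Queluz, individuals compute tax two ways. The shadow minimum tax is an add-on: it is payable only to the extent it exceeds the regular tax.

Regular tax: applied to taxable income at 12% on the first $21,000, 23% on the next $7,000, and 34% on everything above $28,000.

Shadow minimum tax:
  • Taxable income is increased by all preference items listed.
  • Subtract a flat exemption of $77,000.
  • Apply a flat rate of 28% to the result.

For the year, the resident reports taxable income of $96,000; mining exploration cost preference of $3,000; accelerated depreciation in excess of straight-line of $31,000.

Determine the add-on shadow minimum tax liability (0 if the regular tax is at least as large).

Shadow minimum tax:
  Adjusted income: $96,000 + $3,000 + $31,000 = $130,000
  Less exemption $77,000 → base $53,000
  $53,000 × 28% = $14,840

Regular tax:
  $21,000 × 12% = $2,520
  $7,000 × 23% = $1,610
  $68,000 × 34% = $23,120
  → $27,250

$14,840 ≤ $27,250, so no add-on is due.

$0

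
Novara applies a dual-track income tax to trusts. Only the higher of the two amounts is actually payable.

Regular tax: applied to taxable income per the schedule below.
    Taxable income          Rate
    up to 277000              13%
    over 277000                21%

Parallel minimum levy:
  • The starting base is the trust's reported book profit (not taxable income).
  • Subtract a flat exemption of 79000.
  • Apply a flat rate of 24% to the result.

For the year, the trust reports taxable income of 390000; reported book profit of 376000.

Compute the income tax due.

Parallel minimum levy:
  Base (reported book profit): 376000
  Less exemption 79000 → base 297000
  297000 × 24% = 71280

Regular tax:
  277000 × 13% = 36010
  113000 × 21% = 23730
  → 59740

71280 > 59740, so the parallel minimum levy is the binding amount.

71280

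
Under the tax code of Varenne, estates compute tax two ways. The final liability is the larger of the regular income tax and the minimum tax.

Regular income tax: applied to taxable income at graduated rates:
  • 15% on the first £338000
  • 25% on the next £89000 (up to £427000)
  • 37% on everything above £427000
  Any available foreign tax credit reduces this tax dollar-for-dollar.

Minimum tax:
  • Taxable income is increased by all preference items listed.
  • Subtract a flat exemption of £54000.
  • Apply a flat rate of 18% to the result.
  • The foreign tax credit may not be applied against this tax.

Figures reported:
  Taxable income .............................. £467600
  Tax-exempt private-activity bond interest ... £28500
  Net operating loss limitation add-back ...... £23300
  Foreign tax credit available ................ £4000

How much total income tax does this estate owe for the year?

Minimum tax:
  Adjusted income: £467600 + £28500 + £23300 = £519400
  Less exemption £54000 → base £465400
  £465400 × 18% = £83772

Regular income tax:
  £338000 × 15% = £50700
  £89000 × 25% = £22250
  £40600 × 37% = £15022
  → £87972
  Less foreign tax credit £4000 → £83972

£83972 > £83772, so the regular income tax governs.

£83972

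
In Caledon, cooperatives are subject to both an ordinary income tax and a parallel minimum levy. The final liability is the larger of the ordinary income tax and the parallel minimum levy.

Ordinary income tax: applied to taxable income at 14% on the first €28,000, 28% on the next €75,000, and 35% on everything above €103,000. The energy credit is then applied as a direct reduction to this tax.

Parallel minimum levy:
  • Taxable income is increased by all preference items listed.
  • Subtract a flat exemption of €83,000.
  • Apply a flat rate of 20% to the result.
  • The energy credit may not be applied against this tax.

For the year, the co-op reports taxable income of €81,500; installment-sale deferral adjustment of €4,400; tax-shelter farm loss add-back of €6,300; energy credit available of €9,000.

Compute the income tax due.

€9,900

Ordinary income tax:
  €28,000 × 14% = €3,920
  €53,500 × 28% = €14,980
  → €18,900
  Less energy credit €9,000 → €9,900

Parallel minimum levy:
  Adjusted income: €81,500 + €4,400 + €6,300 = €92,200
  Less exemption €83,000 → base €9,200
  €9,200 × 20% = €1,840

€9,900 > €1,840, so the ordinary income tax governs.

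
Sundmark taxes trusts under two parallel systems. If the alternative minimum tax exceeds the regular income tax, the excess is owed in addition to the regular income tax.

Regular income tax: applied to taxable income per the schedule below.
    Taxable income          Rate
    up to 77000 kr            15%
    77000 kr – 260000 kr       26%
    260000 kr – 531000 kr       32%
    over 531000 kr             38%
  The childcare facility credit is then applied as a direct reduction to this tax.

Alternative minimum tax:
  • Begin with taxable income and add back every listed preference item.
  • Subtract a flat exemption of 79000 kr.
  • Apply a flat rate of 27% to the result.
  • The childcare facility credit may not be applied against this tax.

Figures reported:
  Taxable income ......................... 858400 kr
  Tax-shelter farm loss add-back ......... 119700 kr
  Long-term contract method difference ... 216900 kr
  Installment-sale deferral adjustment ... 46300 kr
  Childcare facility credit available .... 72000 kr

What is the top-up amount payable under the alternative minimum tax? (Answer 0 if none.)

Regular income tax:
  77000 kr × 15% = 11550 kr
  183000 kr × 26% = 47580 kr
  271000 kr × 32% = 86720 kr
  327400 kr × 38% = 124412 kr
  → 270262 kr
  Less childcare facility credit 72000 kr → 198262 kr

Alternative minimum tax:
  Adjusted income: 858400 kr + 119700 kr + 216900 kr + 46300 kr = 1241300 kr
  Less exemption 79000 kr → base 1162300 kr
  1162300 kr × 27% = 313821 kr

Excess of alternative minimum tax over regular income tax: 313821 kr − 198262 kr = 115559 kr.

115559 kr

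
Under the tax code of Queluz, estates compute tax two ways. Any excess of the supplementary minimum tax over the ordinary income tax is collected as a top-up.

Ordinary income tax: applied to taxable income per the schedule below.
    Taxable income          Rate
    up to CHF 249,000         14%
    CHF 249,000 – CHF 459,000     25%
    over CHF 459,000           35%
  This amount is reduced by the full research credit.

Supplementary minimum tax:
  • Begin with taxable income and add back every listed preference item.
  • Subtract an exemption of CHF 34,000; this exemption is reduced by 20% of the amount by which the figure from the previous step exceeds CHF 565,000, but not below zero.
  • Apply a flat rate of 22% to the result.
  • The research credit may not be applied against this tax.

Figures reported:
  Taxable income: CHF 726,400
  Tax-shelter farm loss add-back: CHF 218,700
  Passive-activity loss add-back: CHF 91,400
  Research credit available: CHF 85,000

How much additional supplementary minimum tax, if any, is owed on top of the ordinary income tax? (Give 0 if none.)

CHF 132,080

Ordinary income tax:
  CHF 249,000 × 14% = CHF 34,860
  CHF 210,000 × 25% = CHF 52,500
  CHF 267,400 × 35% = CHF 93,590
  → CHF 180,950
  Less research credit CHF 85,000 → CHF 95,950

Supplementary minimum tax:
  Adjusted income: CHF 726,400 + CHF 218,700 + CHF 91,400 = CHF 1,036,500
  Exemption: 20% × (CHF 1,036,500 − CHF 565,000) = CHF 94,300 ≥ CHF 34,000, so the exemption is fully phased out
  Base: CHF 1,036,500 − CHF 0 = CHF 1,036,500
  CHF 1,036,500 × 22% = CHF 228,030

Excess of supplementary minimum tax over ordinary income tax: CHF 228,030 − CHF 95,950 = CHF 132,080.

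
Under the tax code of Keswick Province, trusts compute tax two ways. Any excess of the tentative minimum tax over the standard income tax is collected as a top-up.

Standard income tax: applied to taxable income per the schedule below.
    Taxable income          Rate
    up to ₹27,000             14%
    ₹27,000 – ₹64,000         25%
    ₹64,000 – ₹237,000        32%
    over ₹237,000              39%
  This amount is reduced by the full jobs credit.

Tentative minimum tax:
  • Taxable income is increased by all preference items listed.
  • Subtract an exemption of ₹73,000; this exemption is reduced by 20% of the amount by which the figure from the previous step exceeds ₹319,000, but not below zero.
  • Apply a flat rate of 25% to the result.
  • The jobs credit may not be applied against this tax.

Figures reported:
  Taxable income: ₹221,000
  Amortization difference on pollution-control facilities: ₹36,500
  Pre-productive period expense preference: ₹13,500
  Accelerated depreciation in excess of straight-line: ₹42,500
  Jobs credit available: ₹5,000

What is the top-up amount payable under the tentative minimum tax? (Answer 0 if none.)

Tentative minimum tax:
  Adjusted income: ₹221,000 + ₹36,500 + ₹13,500 + ₹42,500 = ₹313,500
  Exemption: ₹313,500 ≤ ₹319,000, so full ₹73,000 applies
  Base: ₹313,500 − ₹73,000 = ₹240,500
  ₹240,500 × 25% = ₹60,125

Standard income tax:
  ₹27,000 × 14% = ₹3,780
  ₹37,000 × 25% = ₹9,250
  ₹157,000 × 32% = ₹50,240
  → ₹63,270
  Less jobs credit ₹5,000 → ₹58,270

Excess of tentative minimum tax over standard income tax: ₹60,125 − ₹58,270 = ₹1,855.

₹1,855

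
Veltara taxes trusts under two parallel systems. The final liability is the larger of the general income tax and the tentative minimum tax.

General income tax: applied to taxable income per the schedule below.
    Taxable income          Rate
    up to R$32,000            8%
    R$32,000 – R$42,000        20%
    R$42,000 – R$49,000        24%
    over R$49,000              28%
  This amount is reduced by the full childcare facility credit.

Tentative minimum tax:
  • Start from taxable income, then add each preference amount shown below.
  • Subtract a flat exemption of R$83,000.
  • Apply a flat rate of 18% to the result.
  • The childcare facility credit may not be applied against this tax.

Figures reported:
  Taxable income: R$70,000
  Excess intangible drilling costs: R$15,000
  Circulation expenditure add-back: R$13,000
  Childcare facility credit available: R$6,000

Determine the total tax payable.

Tentative minimum tax:
  Adjusted income: R$70,000 + R$15,000 + R$13,000 = R$98,000
  Less exemption R$83,000 → base R$15,000
  R$15,000 × 18% = R$2,700

General income tax:
  R$32,000 × 8% = R$2,560
  R$10,000 × 20% = R$2,000
  R$7,000 × 24% = R$1,680
  R$21,000 × 28% = R$5,880
  → R$12,120
  Less childcare facility credit R$6,000 → R$6,120

R$6,120 > R$2,700, so the general income tax governs.

R$6,120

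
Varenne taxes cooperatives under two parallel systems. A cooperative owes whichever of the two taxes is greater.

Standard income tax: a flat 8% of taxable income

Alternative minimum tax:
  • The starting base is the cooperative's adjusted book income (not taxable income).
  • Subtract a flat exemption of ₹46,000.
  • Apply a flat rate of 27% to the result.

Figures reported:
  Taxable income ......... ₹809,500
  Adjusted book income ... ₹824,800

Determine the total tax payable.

Standard income tax:
  ₹809,500 × 8% = ₹64,760

Alternative minimum tax:
  Base (adjusted book income): ₹824,800
  Less exemption ₹46,000 → base ₹778,800
  ₹778,800 × 27% = ₹210,276

₹210,276 > ₹64,760, so the alternative minimum tax is the binding amount.

₹210,276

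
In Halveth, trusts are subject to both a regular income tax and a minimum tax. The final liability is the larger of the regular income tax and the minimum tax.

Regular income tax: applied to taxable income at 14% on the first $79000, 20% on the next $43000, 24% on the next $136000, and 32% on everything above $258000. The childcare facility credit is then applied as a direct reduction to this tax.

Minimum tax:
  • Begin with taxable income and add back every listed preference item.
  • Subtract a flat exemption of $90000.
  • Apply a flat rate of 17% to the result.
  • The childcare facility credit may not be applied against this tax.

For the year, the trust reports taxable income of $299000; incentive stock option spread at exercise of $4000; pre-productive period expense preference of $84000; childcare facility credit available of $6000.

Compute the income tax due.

$59420

Minimum tax:
  Adjusted income: $299000 + $4000 + $84000 = $387000
  Less exemption $90000 → base $297000
  $297000 × 17% = $50490

Regular income tax:
  $79000 × 14% = $11060
  $43000 × 20% = $8600
  $136000 × 24% = $32640
  $41000 × 32% = $13120
  → $65420
  Less childcare facility credit $6000 → $59420

$59420 > $50490, so the regular income tax governs.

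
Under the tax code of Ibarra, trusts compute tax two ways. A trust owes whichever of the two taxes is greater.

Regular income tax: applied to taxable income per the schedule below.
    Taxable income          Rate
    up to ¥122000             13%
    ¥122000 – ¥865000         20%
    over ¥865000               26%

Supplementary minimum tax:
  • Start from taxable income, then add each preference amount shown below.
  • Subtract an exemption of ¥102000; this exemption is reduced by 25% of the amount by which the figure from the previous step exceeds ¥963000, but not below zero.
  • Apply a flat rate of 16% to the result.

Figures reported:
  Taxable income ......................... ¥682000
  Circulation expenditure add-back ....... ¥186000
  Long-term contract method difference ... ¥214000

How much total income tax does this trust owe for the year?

Supplementary minimum tax:
  Adjusted income: ¥682000 + ¥186000 + ¥214000 = ¥1082000
  Exemption: ¥102000 − 25% × (¥1082000 − ¥963000) = ¥102000 − ¥29750 = ¥72250
  Base: ¥1082000 − ¥72250 = ¥1009750
  ¥1009750 × 16% = ¥161560

Regular income tax:
  ¥122000 × 13% = ¥15860
  ¥560000 × 20% = ¥112000
  → ¥127860

¥161560 > ¥127860, so the supplementary minimum tax is the binding amount.

¥161560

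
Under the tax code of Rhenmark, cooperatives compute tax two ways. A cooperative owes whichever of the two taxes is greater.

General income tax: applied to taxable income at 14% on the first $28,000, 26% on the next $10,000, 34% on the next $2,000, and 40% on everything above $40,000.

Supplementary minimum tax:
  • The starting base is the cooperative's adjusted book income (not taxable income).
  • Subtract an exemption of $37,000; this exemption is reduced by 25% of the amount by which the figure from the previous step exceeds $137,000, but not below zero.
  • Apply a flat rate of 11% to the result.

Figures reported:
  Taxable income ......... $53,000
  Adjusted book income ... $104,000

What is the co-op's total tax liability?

$12,400

General income tax:
  $28,000 × 14% = $3,920
  $10,000 × 26% = $2,600
  $2,000 × 34% = $680
  $13,000 × 40% = $5,200
  → $12,400

Supplementary minimum tax:
  Base (adjusted book income): $104,000
  Exemption: $104,000 ≤ $137,000, so full $37,000 applies
  Base: $104,000 − $37,000 = $67,000
  $67,000 × 11% = $7,370

$12,400 > $7,370, so the general income tax governs.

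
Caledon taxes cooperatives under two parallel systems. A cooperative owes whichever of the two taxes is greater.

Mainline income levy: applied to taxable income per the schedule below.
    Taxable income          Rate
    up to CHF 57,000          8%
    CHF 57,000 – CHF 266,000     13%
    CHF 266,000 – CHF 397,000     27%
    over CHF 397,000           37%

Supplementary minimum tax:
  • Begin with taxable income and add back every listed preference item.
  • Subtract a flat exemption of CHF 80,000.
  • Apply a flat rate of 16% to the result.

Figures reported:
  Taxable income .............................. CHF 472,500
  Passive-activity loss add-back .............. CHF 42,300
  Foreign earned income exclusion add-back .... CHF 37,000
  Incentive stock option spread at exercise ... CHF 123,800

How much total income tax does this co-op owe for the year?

Supplementary minimum tax:
  Adjusted income: CHF 472,500 + CHF 42,300 + CHF 37,000 + CHF 123,800 = CHF 675,600
  Less exemption CHF 80,000 → base CHF 595,600
  CHF 595,600 × 16% = CHF 95,296

Mainline income levy:
  CHF 57,000 × 8% = CHF 4,560
  CHF 209,000 × 13% = CHF 27,170
  CHF 131,000 × 27% = CHF 35,370
  CHF 75,500 × 37% = CHF 27,935
  → CHF 95,035

CHF 95,296 > CHF 95,035, so the supplementary minimum tax is the binding amount.

CHF 95,296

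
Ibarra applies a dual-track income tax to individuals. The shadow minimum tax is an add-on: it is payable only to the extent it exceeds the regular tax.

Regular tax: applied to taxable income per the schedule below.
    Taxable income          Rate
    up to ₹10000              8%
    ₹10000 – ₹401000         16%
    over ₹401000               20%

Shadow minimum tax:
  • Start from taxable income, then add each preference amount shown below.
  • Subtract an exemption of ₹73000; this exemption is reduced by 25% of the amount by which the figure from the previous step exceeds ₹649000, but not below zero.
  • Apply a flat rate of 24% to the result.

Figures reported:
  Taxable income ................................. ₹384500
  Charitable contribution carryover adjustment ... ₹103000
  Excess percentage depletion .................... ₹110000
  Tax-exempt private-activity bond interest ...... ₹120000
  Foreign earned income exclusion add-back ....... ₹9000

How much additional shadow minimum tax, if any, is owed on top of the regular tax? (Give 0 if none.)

₹100770

Shadow minimum tax:
  Adjusted income: ₹384500 + ₹103000 + ₹110000 + ₹120000 + ₹9000 = ₹726500
  Exemption: ₹73000 − 25% × (₹726500 − ₹649000) = ₹73000 − ₹19375 = ₹53625
  Base: ₹726500 − ₹53625 = ₹672875
  ₹672875 × 24% = ₹161490

Regular tax:
  ₹10000 × 8% = ₹800
  ₹374500 × 16% = ₹59920
  → ₹60720

Excess of shadow minimum tax over regular tax: ₹161490 − ₹60720 = ₹100770.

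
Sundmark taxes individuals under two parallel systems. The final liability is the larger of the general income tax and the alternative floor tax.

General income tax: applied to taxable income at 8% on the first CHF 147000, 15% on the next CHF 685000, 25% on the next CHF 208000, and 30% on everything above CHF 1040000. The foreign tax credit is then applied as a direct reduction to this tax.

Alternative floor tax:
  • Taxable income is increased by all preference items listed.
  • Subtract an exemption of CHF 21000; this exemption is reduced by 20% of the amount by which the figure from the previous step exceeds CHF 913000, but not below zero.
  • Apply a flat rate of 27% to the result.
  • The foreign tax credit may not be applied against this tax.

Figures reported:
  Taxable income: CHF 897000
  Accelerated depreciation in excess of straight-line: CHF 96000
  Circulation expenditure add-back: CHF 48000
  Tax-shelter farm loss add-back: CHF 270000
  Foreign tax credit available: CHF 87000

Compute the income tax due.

General income tax:
  CHF 147000 × 8% = CHF 11760
  CHF 685000 × 15% = CHF 102750
  CHF 65000 × 25% = CHF 16250
  → CHF 130760
  Less foreign tax credit CHF 87000 → CHF 43760

Alternative floor tax:
  Adjusted income: CHF 897000 + CHF 96000 + CHF 48000 + CHF 270000 = CHF 1311000
  Exemption: 20% × (CHF 1311000 − CHF 913000) = CHF 79600 ≥ CHF 21000, so the exemption is fully phased out
  Base: CHF 1311000 − CHF 0 = CHF 1311000
  CHF 1311000 × 27% = CHF 353970

CHF 353970 > CHF 43760, so the alternative floor tax is the binding amount.

CHF 353970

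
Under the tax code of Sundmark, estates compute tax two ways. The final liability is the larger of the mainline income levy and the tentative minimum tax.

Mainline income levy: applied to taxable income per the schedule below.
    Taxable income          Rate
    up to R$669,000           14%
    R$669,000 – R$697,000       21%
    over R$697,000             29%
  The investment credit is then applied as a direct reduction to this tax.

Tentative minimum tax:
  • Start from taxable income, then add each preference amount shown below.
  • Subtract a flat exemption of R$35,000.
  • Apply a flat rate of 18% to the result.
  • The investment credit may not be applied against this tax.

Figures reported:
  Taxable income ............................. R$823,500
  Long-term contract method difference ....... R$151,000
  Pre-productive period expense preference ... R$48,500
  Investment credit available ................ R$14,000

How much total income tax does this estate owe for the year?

Mainline income levy:
  R$669,000 × 14% = R$93,660
  R$28,000 × 21% = R$5,880
  R$126,500 × 29% = R$36,685
  → R$136,225
  Less investment credit R$14,000 → R$122,225

Tentative minimum tax:
  Adjusted income: R$823,500 + R$151,000 + R$48,500 = R$1,023,000
  Less exemption R$35,000 → base R$988,000
  R$988,000 × 18% = R$177,840

R$177,840 > R$122,225, so the tentative minimum tax is the binding amount.

R$177,840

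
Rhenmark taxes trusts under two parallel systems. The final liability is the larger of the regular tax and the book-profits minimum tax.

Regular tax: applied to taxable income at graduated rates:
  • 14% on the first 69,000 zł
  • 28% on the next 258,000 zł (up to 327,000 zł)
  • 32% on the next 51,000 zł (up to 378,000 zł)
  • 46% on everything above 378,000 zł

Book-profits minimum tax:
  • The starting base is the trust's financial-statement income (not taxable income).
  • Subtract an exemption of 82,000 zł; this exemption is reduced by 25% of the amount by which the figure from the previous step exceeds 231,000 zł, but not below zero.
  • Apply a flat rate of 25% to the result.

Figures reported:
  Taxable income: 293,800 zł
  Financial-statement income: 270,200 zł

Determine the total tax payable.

Book-profits minimum tax:
  Base (financial-statement income): 270,200 zł
  Exemption: 82,000 zł − 25% × (270,200 zł − 231,000 zł) = 82,000 zł − 9,800 zł = 72,200 zł
  Base: 270,200 zł − 72,200 zł = 198,000 zł
  198,000 zł × 25% = 49,500 zł

Regular tax:
  69,000 zł × 14% = 9,660 zł
  224,800 zł × 28% = 62,944 zł
  → 72,604 zł

72,604 zł > 49,500 zł, so the regular tax governs.

72,604 zł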